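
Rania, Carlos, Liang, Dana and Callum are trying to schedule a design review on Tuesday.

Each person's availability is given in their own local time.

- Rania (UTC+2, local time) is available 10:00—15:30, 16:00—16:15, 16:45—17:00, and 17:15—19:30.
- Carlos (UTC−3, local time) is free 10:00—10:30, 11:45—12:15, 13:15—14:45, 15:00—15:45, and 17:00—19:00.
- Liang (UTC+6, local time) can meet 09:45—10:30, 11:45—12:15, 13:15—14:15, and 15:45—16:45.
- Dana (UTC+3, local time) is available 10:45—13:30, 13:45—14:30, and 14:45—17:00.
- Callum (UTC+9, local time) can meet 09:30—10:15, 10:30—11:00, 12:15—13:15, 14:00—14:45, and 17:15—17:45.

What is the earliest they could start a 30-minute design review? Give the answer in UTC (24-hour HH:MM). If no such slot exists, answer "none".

Rania → UTC: 08:00–13:30, 14:00–14:15, 14:45–15:00, 15:15–17:30.
Carlos → UTC: 13:00–13:30, 14:45–15:15, 16:15–17:45, 18:00–18:45, 20:00–22:00.
Liang → UTC: 03:45–04:30, 05:45–06:15, 07:15–08:15, 09:45–10:45.
Dana → UTC: 07:45–10:30, 10:45–11:30, 11:45–14:00.
Callum → UTC: 00:30–01:15, 01:30–02:00, 03:15–04:15, 05:00–05:45, 08:15–08:45.
Rania ∩ Carlos: 13:00–13:30, 14:45–15:00, 16:15–17:30.
Rania ∩ Carlos ∩ Liang: (none).
Rania ∩ Carlos ∩ Liang ∩ Dana: (none).
Rania ∩ Carlos ∩ Liang ∩ Dana ∩ Callum: (none).
Windows ≥ 30 min: (none).

none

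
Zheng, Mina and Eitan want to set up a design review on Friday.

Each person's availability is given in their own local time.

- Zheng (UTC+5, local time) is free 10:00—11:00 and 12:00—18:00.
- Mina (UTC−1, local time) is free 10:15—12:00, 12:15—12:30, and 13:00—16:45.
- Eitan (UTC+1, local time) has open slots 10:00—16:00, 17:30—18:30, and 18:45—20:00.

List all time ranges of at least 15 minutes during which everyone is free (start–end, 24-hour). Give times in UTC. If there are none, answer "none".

11:15–13:00

Zheng → UTC: 05:00–06:00, 07:00–13:00.
Mina → UTC: 11:15–13:00, 13:15–13:30, 14:00–17:45.
Eitan → UTC: 09:00–15:00, 16:30–17:30, 17:45–19:00.
Zheng ∩ Mina: 11:15–13:00.
Zheng ∩ Mina ∩ Eitan: 11:15–13:00.
Windows ≥ 15 min: 11:15–13:00.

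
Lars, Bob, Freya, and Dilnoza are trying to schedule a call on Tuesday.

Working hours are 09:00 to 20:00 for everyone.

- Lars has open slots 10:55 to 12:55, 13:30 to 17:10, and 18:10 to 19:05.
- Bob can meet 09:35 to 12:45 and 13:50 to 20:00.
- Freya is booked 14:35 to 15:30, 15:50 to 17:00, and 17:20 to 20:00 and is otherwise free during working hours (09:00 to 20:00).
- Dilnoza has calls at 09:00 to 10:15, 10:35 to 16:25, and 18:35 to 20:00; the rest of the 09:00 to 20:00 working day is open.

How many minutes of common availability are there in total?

Freya free within 09:00–20:00: 09:00–14:35, 15:30–15:50, 17:00–17:20.
Dilnoza free within 09:00–20:00: 10:15–10:35, 16:25–18:35.
Lars ∩ Bob: 10:55–12:45, 13:50–17:10, 18:10–19:05.
Lars ∩ Bob ∩ Freya: 10:55–12:45, 13:50–14:35, 15:30–15:50, 17:00–17:10.
Lars ∩ Bob ∩ Freya ∩ Dilnoza: 17:00–17:10.
Total common minutes: 10.

10 minutes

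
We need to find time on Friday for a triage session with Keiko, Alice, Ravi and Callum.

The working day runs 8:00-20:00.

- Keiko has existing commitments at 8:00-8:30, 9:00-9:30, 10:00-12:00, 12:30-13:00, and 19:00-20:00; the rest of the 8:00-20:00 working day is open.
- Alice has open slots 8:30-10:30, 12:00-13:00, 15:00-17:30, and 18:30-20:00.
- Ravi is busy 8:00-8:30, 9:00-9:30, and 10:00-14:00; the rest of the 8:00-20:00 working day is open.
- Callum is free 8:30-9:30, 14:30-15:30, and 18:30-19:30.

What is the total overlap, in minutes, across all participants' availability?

90 minutes

Keiko free within 08:00–20:00: 08:30–09:00, 09:30–10:00, 12:00–12:30, 13:00–19:00.
Ravi free within 08:00–20:00: 08:30–09:00, 09:30–10:00, 14:00–20:00.
Keiko ∩ Alice: 08:30–09:00, 09:30–10:00, 12:00–12:30, 15:00–17:30, 18:30–19:00.
Keiko ∩ Alice ∩ Ravi: 08:30–09:00, 09:30–10:00, 15:00–17:30, 18:30–19:00.
Keiko ∩ Alice ∩ Ravi ∩ Callum: 08:30–09:00, 15:00–15:30, 18:30–19:00.
Total common minutes: 30 + 30 + 30 = 90.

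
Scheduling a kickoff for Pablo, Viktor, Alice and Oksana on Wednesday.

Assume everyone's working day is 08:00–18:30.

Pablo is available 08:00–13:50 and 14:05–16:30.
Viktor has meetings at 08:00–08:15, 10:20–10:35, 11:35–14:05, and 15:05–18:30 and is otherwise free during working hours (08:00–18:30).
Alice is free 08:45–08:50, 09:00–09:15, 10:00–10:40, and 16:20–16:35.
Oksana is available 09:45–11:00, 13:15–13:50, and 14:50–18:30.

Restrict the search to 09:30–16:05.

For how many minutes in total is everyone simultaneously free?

Viktor free within 08:00–18:30: 08:15–10:20, 10:35–11:35, 14:05–15:05.
Pablo ∩ Viktor: 08:15–10:20, 10:35–11:35, 14:05–15:05.
Pablo ∩ Viktor ∩ Alice: 08:45–08:50, 09:00–09:15, 10:00–10:20, 10:35–10:40.
Pablo ∩ Viktor ∩ Alice ∩ Oksana: 10:00–10:20, 10:35–10:40.
Restricted to 09:30–16:05: 10:00–10:20, 10:35–10:40.
Total common minutes: 20 + 5 = 25.

25 minutes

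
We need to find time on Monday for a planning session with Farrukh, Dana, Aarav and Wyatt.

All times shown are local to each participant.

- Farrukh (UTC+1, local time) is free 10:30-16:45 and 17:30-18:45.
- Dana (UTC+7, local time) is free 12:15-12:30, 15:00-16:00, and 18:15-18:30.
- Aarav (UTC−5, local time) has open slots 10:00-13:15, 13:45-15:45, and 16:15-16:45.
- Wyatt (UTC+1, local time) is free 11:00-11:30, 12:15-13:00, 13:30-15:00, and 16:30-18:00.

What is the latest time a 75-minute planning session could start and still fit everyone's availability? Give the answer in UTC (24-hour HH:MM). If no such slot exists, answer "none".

Farrukh → UTC: 09:30–15:45, 16:30–17:45.
Dana → UTC: 05:15–05:30, 08:00–09:00, 11:15–11:30.
Aarav → UTC: 15:00–18:15, 18:45–20:45, 21:15–21:45.
Wyatt → UTC: 10:00–10:30, 11:15–12:00, 12:30–14:00, 15:30–17:00.
Farrukh ∩ Dana: 11:15–11:30.
Farrukh ∩ Dana ∩ Aarav: (none).
Farrukh ∩ Dana ∩ Aarav ∩ Wyatt: (none).
Windows ≥ 75 min: (none).

none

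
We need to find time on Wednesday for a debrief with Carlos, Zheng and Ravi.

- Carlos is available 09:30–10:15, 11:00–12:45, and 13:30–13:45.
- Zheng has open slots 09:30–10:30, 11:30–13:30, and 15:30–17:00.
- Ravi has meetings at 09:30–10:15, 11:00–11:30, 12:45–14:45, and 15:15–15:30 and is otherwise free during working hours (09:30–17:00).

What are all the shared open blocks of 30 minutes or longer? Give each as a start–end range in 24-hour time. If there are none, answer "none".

11:30–12:45

Ravi free within 09:30–17:00: 10:15–11:00, 11:30–12:45, 14:45–15:15, 15:30–17:00.
Carlos ∩ Zheng: 09:30–10:15, 11:30–12:45.
Carlos ∩ Zheng ∩ Ravi: 11:30–12:45.
Windows ≥ 30 min: 11:30–12:45.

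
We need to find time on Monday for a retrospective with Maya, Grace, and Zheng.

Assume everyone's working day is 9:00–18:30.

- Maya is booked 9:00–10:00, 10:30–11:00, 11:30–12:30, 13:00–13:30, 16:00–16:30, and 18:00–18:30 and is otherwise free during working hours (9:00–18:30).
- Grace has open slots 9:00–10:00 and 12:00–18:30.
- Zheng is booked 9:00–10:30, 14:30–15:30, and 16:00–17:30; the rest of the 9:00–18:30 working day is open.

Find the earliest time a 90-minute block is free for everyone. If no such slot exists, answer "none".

Maya free within 09:00–18:30: 10:00–10:30, 11:00–11:30, 12:30–13:00, 13:30–16:00, 16:30–18:00.
Zheng free within 09:00–18:30: 10:30–14:30, 15:30–16:00, 17:30–18:30.
Maya ∩ Grace: 12:30–13:00, 13:30–16:00, 16:30–18:00.
Maya ∩ Grace ∩ Zheng: 12:30–13:00, 13:30–14:30, 15:30–16:00, 17:30–18:00.
Windows ≥ 90 min: (none).

none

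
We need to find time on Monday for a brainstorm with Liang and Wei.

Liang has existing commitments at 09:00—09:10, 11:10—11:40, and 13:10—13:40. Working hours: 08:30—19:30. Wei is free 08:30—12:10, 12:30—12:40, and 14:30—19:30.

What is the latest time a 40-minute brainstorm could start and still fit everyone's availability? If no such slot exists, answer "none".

18:50

Liang free within 08:30–19:30: 08:30–09:00, 09:10–11:10, 11:40–13:10, 13:40–19:30.
Liang ∩ Wei: 08:30–09:00, 09:10–11:10, 11:40–12:10, 12:30–12:40, 14:30–19:30.
Windows ≥ 40 min: 09:10–11:10, 14:30–19:30.
Latest start in the last window 14:30–19:30 is 19:30 − 40 min = 18:50.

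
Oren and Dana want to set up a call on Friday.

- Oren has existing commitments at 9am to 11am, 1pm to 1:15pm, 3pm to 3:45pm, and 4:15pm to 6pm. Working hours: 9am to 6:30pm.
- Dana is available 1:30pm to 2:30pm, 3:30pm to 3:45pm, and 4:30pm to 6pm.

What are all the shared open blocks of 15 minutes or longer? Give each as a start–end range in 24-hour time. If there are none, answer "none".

13:30–14:30

Oren free within 09:00–18:30: 11:00–13:00, 13:15–15:00, 15:45–16:15, 18:00–18:30.
Oren ∩ Dana: 13:30–14:30.
Windows ≥ 15 min: 13:30–14:30.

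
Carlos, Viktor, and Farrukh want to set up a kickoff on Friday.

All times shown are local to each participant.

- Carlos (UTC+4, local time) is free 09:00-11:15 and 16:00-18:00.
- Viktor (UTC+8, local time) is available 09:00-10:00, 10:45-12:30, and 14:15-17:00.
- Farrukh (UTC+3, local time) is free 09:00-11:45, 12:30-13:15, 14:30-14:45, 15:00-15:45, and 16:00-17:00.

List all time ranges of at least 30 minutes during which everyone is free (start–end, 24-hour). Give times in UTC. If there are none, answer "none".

Carlos → UTC: 05:00–07:15, 12:00–14:00.
Viktor → UTC: 01:00–02:00, 02:45–04:30, 06:15–09:00.
Farrukh → UTC: 06:00–08:45, 09:30–10:15, 11:30–11:45, 12:00–12:45, 13:00–14:00.
Carlos ∩ Viktor: 06:15–07:15.
Carlos ∩ Viktor ∩ Farrukh: 06:15–07:15.
Windows ≥ 30 min: 06:15–07:15.

06:15–07:15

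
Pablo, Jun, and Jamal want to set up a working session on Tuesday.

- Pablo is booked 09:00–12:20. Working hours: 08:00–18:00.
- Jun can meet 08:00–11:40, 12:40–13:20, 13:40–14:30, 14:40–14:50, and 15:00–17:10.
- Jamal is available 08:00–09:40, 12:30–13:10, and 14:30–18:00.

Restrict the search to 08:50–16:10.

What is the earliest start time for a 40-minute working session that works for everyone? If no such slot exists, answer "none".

Pablo free within 08:00–18:00: 08:00–09:00, 12:20–18:00.
Pablo ∩ Jun: 08:00–09:00, 12:40–13:20, 13:40–14:30, 14:40–14:50, 15:00–17:10.
Pablo ∩ Jun ∩ Jamal: 08:00–09:00, 12:40–13:10, 14:40–14:50, 15:00–17:10.
Restricted to 08:50–16:10: 08:50–09:00, 12:40–13:10, 14:40–14:50, 15:00–16:10.
Windows ≥ 40 min: 15:00–16:10.
Earliest such window starts at 15:00.

15:00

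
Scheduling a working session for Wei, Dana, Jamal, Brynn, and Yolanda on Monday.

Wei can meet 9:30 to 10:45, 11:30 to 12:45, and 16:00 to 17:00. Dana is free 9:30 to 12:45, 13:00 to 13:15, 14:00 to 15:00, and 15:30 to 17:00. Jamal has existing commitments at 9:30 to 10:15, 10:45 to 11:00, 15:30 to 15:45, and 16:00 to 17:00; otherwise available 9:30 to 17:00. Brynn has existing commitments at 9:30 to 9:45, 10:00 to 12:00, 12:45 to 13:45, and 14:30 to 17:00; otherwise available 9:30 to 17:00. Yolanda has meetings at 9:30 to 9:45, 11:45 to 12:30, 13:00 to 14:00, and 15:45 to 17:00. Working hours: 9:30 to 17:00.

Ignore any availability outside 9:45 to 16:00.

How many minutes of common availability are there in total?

15 minutes

Jamal free within 09:30–17:00: 10:15–10:45, 11:00–15:30, 15:45–16:00.
Brynn free within 09:30–17:00: 09:45–10:00, 12:00–12:45, 13:45–14:30.
Yolanda free within 09:30–17:00: 09:45–11:45, 12:30–13:00, 14:00–15:45.
Wei ∩ Dana: 09:30–10:45, 11:30–12:45, 16:00–17:00.
Wei ∩ Dana ∩ Jamal: 10:15–10:45, 11:30–12:45.
Wei ∩ Dana ∩ Jamal ∩ Brynn: 12:00–12:45.
Wei ∩ Dana ∩ Jamal ∩ Brynn ∩ Yolanda: 12:30–12:45.
Restricted to 09:45–16:00: 12:30–12:45.
Total common minutes: 15.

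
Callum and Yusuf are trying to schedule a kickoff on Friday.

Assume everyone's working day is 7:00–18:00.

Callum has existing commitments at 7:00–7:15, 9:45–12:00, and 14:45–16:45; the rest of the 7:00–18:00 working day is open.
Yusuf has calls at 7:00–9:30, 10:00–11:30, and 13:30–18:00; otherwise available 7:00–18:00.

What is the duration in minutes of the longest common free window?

90 minutes

Callum free within 07:00–18:00: 07:15–09:45, 12:00–14:45, 16:45–18:00.
Yusuf free within 07:00–18:00: 09:30–10:00, 11:30–13:30.
Callum ∩ Yusuf: 09:30–09:45, 12:00–13:30.
Common window lengths: 15, 90 min; longest is 90.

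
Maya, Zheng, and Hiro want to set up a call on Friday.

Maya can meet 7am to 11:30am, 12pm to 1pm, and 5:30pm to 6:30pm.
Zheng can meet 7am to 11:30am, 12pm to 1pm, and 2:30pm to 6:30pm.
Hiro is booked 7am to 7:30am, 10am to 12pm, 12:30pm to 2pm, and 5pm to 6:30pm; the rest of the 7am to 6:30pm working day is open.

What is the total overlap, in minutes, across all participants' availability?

Hiro free within 07:00–18:30: 07:30–10:00, 12:00–12:30, 14:00–17:00.
Maya ∩ Zheng: 07:00–11:30, 12:00–13:00, 17:30–18:30.
Maya ∩ Zheng ∩ Hiro: 07:30–10:00, 12:00–12:30.
Total common minutes: 150 + 30 = 180.

180 minutes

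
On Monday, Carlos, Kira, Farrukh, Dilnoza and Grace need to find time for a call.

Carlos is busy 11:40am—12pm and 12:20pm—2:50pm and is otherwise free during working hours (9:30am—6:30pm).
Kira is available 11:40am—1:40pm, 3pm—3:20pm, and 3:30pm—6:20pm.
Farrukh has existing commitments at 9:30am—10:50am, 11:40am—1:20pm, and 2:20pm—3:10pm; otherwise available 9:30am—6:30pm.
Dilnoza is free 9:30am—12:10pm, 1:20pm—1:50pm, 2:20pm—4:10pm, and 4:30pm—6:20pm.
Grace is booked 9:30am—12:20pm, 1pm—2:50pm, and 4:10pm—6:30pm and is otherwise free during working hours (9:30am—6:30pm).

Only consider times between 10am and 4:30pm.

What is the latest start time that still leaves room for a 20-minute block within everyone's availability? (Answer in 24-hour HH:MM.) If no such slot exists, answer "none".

15:50

Carlos free within 09:30–18:30: 09:30–11:40, 12:00–12:20, 14:50–18:30.
Farrukh free within 09:30–18:30: 10:50–11:40, 13:20–14:20, 15:10–18:30.
Grace free within 09:30–18:30: 12:20–13:00, 14:50–16:10.
Carlos ∩ Kira: 12:00–12:20, 15:00–15:20, 15:30–18:20.
Carlos ∩ Kira ∩ Farrukh: 15:10–15:20, 15:30–18:20.
Carlos ∩ Kira ∩ Farrukh ∩ Dilnoza: 15:10–15:20, 15:30–16:10, 16:30–18:20.
Carlos ∩ Kira ∩ Farrukh ∩ Dilnoza ∩ Grace: 15:10–15:20, 15:30–16:10.
Restricted to 10:00–16:30: 15:10–15:20, 15:30–16:10.
Windows ≥ 20 min: 15:30–16:10.
Latest start in the last window 15:30–16:10 is 16:10 − 20 min = 15:50.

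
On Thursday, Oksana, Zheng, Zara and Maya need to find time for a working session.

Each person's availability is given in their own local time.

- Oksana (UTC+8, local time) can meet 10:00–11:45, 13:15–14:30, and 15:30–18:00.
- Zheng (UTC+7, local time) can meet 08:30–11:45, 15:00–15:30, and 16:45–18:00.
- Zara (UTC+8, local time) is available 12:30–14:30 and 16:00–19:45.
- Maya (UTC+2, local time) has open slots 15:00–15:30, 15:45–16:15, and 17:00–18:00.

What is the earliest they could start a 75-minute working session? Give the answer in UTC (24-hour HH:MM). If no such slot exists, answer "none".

none

Oksana → UTC: 02:00–03:45, 05:15–06:30, 07:30–10:00.
Zheng → UTC: 01:30–04:45, 08:00–08:30, 09:45–11:00.
Zara → UTC: 04:30–06:30, 08:00–11:45.
Maya → UTC: 13:00–13:30, 13:45–14:15, 15:00–16:00.
Oksana ∩ Zheng: 02:00–03:45, 08:00–08:30, 09:45–10:00.
Oksana ∩ Zheng ∩ Zara: 08:00–08:30, 09:45–10:00.
Oksana ∩ Zheng ∩ Zara ∩ Maya: (none).
Windows ≥ 75 min: (none).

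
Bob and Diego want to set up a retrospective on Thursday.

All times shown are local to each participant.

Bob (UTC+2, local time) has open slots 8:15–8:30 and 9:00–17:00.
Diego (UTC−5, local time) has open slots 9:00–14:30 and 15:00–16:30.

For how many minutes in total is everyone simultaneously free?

Bob → UTC: 06:15–06:30, 07:00–15:00.
Diego → UTC: 14:00–19:30, 20:00–21:30.
Bob ∩ Diego: 14:00–15:00.
Total common minutes: 60.

60 minutes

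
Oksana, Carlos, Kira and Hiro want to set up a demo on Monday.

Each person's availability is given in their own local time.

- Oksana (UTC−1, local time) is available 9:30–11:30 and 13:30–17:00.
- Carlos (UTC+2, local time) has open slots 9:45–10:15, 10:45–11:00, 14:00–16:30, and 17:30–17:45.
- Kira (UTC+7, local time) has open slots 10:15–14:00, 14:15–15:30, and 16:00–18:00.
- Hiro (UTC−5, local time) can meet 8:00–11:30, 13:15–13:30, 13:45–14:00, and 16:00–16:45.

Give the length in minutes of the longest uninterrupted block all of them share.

0 minutes

Oksana → UTC: 10:30–12:30, 14:30–18:00.
Carlos → UTC: 07:45–08:15, 08:45–09:00, 12:00–14:30, 15:30–15:45.
Kira → UTC: 03:15–07:00, 07:15–08:30, 09:00–11:00.
Hiro → UTC: 13:00–16:30, 18:15–18:30, 18:45–19:00, 21:00–21:45.
Oksana ∩ Carlos: 12:00–12:30, 15:30–15:45.
Oksana ∩ Carlos ∩ Kira: (none).
Oksana ∩ Carlos ∩ Kira ∩ Hiro: (none).
No common window.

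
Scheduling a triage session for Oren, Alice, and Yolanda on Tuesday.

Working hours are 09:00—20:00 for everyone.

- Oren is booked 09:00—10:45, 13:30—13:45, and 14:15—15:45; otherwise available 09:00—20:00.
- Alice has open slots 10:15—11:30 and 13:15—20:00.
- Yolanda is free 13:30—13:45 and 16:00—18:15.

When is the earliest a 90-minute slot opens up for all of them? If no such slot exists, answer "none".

Oren free within 09:00–20:00: 10:45–13:30, 13:45–14:15, 15:45–20:00.
Oren ∩ Alice: 10:45–11:30, 13:15–13:30, 13:45–14:15, 15:45–20:00.
Oren ∩ Alice ∩ Yolanda: 16:00–18:15.
Windows ≥ 90 min: 16:00–18:15.
Earliest such window starts at 16:00.

16:00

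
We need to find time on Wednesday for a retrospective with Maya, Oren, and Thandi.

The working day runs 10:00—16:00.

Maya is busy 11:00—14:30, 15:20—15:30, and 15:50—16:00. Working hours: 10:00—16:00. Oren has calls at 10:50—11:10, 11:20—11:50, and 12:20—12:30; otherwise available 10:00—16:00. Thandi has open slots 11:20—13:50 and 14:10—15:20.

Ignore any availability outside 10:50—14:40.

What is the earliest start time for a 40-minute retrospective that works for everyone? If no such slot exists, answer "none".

Maya free within 10:00–16:00: 10:00–11:00, 14:30–15:20, 15:30–15:50.
Oren free within 10:00–16:00: 10:00–10:50, 11:10–11:20, 11:50–12:20, 12:30–16:00.
Maya ∩ Oren: 10:00–10:50, 14:30–15:20, 15:30–15:50.
Maya ∩ Oren ∩ Thandi: 14:30–15:20.
Restricted to 10:50–14:40: 14:30–14:40.
Windows ≥ 40 min: (none).

none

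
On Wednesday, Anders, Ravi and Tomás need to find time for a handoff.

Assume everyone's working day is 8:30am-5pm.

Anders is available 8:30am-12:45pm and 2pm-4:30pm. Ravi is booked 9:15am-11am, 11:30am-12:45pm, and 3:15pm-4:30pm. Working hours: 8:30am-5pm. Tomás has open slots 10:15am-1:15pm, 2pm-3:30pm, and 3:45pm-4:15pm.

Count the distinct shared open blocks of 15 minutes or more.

Ravi free within 08:30–17:00: 08:30–09:15, 11:00–11:30, 12:45–15:15, 16:30–17:00.
Anders ∩ Ravi: 08:30–09:15, 11:00–11:30, 14:00–15:15.
Anders ∩ Ravi ∩ Tomás: 11:00–11:30, 14:00–15:15.
Windows ≥ 15 min: 11:00–11:30, 14:00–15:15.
That's 2 windows.

2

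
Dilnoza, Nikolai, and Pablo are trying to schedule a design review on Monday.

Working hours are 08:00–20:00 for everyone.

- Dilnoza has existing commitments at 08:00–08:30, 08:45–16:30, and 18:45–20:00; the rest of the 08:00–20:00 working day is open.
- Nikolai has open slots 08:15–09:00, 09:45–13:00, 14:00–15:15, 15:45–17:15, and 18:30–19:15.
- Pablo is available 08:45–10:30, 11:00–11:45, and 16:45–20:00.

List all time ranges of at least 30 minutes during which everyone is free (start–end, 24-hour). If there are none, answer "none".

Dilnoza free within 08:00–20:00: 08:30–08:45, 16:30–18:45.
Dilnoza ∩ Nikolai: 08:30–08:45, 16:30–17:15, 18:30–18:45.
Dilnoza ∩ Nikolai ∩ Pablo: 16:45–17:15, 18:30–18:45.
Windows ≥ 30 min: 16:45–17:15.

16:45–17:15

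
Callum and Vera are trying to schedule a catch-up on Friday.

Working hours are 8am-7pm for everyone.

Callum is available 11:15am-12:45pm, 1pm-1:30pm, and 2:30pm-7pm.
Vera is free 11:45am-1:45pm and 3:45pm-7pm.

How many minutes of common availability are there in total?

285 minutes

Callum ∩ Vera: 11:45–12:45, 13:00–13:30, 15:45–19:00.
Total common minutes: 60 + 30 + 195 = 285.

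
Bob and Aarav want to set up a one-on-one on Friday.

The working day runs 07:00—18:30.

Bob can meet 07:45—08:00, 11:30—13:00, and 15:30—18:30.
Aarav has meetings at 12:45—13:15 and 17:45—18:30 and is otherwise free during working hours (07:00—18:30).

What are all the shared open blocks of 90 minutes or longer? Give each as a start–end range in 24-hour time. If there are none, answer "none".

Aarav free within 07:00–18:30: 07:00–12:45, 13:15–17:45.
Bob ∩ Aarav: 07:45–08:00, 11:30–12:45, 15:30–17:45.
Windows ≥ 90 min: 15:30–17:45.

15:30–17:45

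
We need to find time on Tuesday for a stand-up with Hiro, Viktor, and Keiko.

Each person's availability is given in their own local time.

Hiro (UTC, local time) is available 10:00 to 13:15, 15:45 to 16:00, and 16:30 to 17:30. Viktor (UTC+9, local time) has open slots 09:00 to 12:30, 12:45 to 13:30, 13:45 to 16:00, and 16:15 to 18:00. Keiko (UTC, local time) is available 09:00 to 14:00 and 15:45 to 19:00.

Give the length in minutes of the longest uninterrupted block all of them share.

Hiro → UTC: 10:00–13:15, 15:45–16:00, 16:30–17:30.
Viktor → UTC: 00:00–03:30, 03:45–04:30, 04:45–07:00, 07:15–09:00.
Keiko → UTC: 09:00–14:00, 15:45–19:00.
Hiro ∩ Viktor: (none).
Hiro ∩ Viktor ∩ Keiko: (none).
No common window.

0 minutes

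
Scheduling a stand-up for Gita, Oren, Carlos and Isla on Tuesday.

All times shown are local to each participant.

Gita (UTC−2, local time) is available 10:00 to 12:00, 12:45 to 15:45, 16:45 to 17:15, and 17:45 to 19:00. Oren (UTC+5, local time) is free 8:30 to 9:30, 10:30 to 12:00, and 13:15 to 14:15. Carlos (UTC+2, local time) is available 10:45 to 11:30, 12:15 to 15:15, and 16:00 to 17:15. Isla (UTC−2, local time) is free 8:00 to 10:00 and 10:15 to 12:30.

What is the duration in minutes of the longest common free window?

Gita → UTC: 12:00–14:00, 14:45–17:45, 18:45–19:15, 19:45–21:00.
Oren → UTC: 03:30–04:30, 05:30–07:00, 08:15–09:15.
Carlos → UTC: 08:45–09:30, 10:15–13:15, 14:00–15:15.
Isla → UTC: 10:00–12:00, 12:15–14:30.
Gita ∩ Oren: (none).
Gita ∩ Oren ∩ Carlos: (none).
Gita ∩ Oren ∩ Carlos ∩ Isla: (none).
No common window.

0 minutes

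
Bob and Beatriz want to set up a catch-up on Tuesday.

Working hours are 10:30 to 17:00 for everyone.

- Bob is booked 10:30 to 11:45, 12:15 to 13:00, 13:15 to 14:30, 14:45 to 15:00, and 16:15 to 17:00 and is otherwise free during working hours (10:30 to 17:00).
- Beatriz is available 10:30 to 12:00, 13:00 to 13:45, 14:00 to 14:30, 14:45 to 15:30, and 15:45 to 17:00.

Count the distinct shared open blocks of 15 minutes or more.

4

Bob free within 10:30–17:00: 11:45–12:15, 13:00–13:15, 14:30–14:45, 15:00–16:15.
Bob ∩ Beatriz: 11:45–12:00, 13:00–13:15, 15:00–15:30, 15:45–16:15.
Windows ≥ 15 min: 11:45–12:00, 13:00–13:15, 15:00–15:30, 15:45–16:15.
That's 4 windows.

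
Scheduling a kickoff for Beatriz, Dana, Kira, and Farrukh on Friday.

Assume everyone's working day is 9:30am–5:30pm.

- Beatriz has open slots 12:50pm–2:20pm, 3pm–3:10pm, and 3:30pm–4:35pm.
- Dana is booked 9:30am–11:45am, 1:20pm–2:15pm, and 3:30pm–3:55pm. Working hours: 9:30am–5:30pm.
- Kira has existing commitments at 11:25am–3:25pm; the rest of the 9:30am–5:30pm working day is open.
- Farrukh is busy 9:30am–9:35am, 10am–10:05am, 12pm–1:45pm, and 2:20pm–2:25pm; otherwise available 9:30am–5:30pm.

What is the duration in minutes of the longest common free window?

40 minutes

Dana free within 09:30–17:30: 11:45–13:20, 14:15–15:30, 15:55–17:30.
Kira free within 09:30–17:30: 09:30–11:25, 15:25–17:30.
Farrukh free within 09:30–17:30: 09:35–10:00, 10:05–12:00, 13:45–14:20, 14:25–17:30.
Beatriz ∩ Dana: 12:50–13:20, 14:15–14:20, 15:00–15:10, 15:55–16:35.
Beatriz ∩ Dana ∩ Kira: 15:55–16:35.
Beatriz ∩ Dana ∩ Kira ∩ Farrukh: 15:55–16:35.
Single common window of 40 minutes.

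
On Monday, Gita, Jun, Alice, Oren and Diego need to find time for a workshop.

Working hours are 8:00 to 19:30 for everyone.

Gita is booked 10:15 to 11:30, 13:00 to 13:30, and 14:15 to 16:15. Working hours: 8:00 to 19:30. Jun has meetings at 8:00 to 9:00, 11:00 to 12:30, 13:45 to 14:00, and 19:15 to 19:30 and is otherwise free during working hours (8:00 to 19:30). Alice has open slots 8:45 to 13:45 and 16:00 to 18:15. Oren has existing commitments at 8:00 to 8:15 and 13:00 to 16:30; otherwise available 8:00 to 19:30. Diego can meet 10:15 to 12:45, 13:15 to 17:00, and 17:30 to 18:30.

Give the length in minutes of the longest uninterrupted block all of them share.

45 minutes

Gita free within 08:00–19:30: 08:00–10:15, 11:30–13:00, 13:30–14:15, 16:15–19:30.
Jun free within 08:00–19:30: 09:00–11:00, 12:30–13:45, 14:00–19:15.
Oren free within 08:00–19:30: 08:15–13:00, 16:30–19:30.
Gita ∩ Jun: 09:00–10:15, 12:30–13:00, 13:30–13:45, 14:00–14:15, 16:15–19:15.
Gita ∩ Jun ∩ Alice: 09:00–10:15, 12:30–13:00, 13:30–13:45, 16:15–18:15.
Gita ∩ Jun ∩ Alice ∩ Oren: 09:00–10:15, 12:30–13:00, 16:30–18:15.
Gita ∩ Jun ∩ Alice ∩ Oren ∩ Diego: 12:30–12:45, 16:30–17:00, 17:30–18:15.
Common window lengths: 15, 30, 45 min; longest is 45.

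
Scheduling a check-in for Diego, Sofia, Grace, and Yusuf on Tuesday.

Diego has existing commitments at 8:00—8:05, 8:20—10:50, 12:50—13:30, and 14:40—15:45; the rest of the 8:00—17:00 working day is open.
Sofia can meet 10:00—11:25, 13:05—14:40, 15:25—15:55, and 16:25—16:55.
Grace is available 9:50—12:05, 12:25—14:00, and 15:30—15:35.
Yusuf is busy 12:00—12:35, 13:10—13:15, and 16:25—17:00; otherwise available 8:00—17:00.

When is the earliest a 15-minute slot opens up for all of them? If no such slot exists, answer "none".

10:50

Diego free within 08:00–17:00: 08:05–08:20, 10:50–12:50, 13:30–14:40, 15:45–17:00.
Yusuf free within 08:00–17:00: 08:00–12:00, 12:35–13:10, 13:15–16:25.
Diego ∩ Sofia: 10:50–11:25, 13:30–14:40, 15:45–15:55, 16:25–16:55.
Diego ∩ Sofia ∩ Grace: 10:50–11:25, 13:30–14:00.
Diego ∩ Sofia ∩ Grace ∩ Yusuf: 10:50–11:25, 13:30–14:00.
Windows ≥ 15 min: 10:50–11:25, 13:30–14:00.
Earliest such window starts at 10:50.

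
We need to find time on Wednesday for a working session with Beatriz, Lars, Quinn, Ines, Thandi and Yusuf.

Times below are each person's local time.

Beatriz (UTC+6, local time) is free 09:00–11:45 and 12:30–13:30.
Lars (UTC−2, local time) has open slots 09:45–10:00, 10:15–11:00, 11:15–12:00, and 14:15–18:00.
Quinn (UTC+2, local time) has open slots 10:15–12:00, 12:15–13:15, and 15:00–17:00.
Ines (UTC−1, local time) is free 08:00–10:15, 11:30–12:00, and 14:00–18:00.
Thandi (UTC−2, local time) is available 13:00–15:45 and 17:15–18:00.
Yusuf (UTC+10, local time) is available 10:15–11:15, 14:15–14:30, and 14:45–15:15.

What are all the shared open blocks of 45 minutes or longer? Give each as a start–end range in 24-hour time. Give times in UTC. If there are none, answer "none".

none

Beatriz → UTC: 03:00–05:45, 06:30–07:30.
Lars → UTC: 11:45–12:00, 12:15–13:00, 13:15–14:00, 16:15–20:00.
Quinn → UTC: 08:15–10:00, 10:15–11:15, 13:00–15:00.
Ines → UTC: 09:00–11:15, 12:30–13:00, 15:00–19:00.
Thandi → UTC: 15:00–17:45, 19:15–20:00.
Yusuf → UTC: 00:15–01:15, 04:15–04:30, 04:45–05:15.
Beatriz ∩ Lars: (none).
Beatriz ∩ Lars ∩ Quinn: (none).
Beatriz ∩ Lars ∩ Quinn ∩ Ines: (none).
Beatriz ∩ Lars ∩ Quinn ∩ Ines ∩ Thandi: (none).
Beatriz ∩ Lars ∩ Quinn ∩ Ines ∩ Thandi ∩ Yusuf: (none).
Windows ≥ 45 min: (none).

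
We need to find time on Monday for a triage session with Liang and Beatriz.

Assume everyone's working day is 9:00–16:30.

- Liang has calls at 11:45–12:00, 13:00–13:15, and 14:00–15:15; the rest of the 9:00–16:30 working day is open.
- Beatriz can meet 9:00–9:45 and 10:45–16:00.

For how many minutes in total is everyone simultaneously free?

Liang free within 09:00–16:30: 09:00–11:45, 12:00–13:00, 13:15–14:00, 15:15–16:30.
Liang ∩ Beatriz: 09:00–09:45, 10:45–11:45, 12:00–13:00, 13:15–14:00, 15:15–16:00.
Total common minutes: 45 + 60 + 60 + 45 + 45 = 255.

255 minutes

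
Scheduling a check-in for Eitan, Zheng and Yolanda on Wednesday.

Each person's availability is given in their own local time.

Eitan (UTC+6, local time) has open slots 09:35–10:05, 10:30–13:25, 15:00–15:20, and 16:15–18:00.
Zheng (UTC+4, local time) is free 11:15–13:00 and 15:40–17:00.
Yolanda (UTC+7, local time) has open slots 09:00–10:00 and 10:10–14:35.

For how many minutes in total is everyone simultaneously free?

Eitan → UTC: 03:35–04:05, 04:30–07:25, 09:00–09:20, 10:15–12:00.
Zheng → UTC: 07:15–09:00, 11:40–13:00.
Yolanda → UTC: 02:00–03:00, 03:10–07:35.
Eitan ∩ Zheng: 07:15–07:25, 11:40–12:00.
Eitan ∩ Zheng ∩ Yolanda: 07:15–07:25.
Total common minutes: 10.

10 minutes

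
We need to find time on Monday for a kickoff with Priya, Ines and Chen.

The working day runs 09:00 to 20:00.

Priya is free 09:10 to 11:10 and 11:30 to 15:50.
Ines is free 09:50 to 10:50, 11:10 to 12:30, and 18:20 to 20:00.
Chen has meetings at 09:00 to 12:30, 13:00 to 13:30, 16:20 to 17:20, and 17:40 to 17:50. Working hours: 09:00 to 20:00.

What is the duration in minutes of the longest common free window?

0 minutes

Chen free within 09:00–20:00: 12:30–13:00, 13:30–16:20, 17:20–17:40, 17:50–20:00.
Priya ∩ Ines: 09:50–10:50, 11:30–12:30.
Priya ∩ Ines ∩ Chen: (none).
No common window.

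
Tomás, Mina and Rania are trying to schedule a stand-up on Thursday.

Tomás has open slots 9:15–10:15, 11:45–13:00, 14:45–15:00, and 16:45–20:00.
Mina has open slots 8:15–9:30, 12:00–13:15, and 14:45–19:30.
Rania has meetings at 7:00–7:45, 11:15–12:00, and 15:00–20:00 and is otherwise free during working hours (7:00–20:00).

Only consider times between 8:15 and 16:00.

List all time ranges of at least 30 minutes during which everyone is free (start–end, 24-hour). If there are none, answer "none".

Rania free within 07:00–20:00: 07:45–11:15, 12:00–15:00.
Tomás ∩ Mina: 09:15–09:30, 12:00–13:00, 14:45–15:00, 16:45–19:30.
Tomás ∩ Mina ∩ Rania: 09:15–09:30, 12:00–13:00, 14:45–15:00.
Restricted to 08:15–16:00: 09:15–09:30, 12:00–13:00, 14:45–15:00.
Windows ≥ 30 min: 12:00–13:00.

12:00–13:00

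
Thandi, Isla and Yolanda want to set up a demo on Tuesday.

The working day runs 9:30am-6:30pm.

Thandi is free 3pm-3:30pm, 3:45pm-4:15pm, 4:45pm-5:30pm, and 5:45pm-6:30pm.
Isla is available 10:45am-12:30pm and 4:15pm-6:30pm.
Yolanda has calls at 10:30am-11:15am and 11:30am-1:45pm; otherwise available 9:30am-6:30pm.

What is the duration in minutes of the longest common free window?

45 minutes

Yolanda free within 09:30–18:30: 09:30–10:30, 11:15–11:30, 13:45–18:30.
Thandi ∩ Isla: 16:45–17:30, 17:45–18:30.
Thandi ∩ Isla ∩ Yolanda: 16:45–17:30, 17:45–18:30.
Common window lengths: 45, 45 min; longest is 45.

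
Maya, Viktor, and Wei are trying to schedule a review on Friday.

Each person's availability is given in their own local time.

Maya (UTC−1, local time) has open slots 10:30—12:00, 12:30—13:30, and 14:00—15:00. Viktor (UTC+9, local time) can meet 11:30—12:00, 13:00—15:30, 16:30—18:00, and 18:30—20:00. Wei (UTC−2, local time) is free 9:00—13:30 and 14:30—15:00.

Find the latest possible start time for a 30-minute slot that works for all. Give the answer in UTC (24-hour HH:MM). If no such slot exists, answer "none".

Maya → UTC: 11:30–13:00, 13:30–14:30, 15:00–16:00.
Viktor → UTC: 02:30–03:00, 04:00–06:30, 07:30–09:00, 09:30–11:00.
Wei → UTC: 11:00–15:30, 16:30–17:00.
Maya ∩ Viktor: (none).
Maya ∩ Viktor ∩ Wei: (none).
Windows ≥ 30 min: (none).

none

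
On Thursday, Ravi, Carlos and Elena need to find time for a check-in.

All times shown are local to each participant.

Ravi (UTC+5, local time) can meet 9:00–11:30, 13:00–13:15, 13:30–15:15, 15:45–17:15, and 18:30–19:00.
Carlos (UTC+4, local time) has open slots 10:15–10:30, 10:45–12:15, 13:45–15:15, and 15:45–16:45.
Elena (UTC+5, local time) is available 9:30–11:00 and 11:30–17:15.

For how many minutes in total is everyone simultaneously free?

Ravi → UTC: 04:00–06:30, 08:00–08:15, 08:30–10:15, 10:45–12:15, 13:30–14:00.
Carlos → UTC: 06:15–06:30, 06:45–08:15, 09:45–11:15, 11:45–12:45.
Elena → UTC: 04:30–06:00, 06:30–12:15.
Ravi ∩ Carlos: 06:15–06:30, 08:00–08:15, 09:45–10:15, 10:45–11:15, 11:45–12:15.
Ravi ∩ Carlos ∩ Elena: 08:00–08:15, 09:45–10:15, 10:45–11:15, 11:45–12:15.
Total common minutes: 15 + 30 + 30 + 30 = 105.

105 minutes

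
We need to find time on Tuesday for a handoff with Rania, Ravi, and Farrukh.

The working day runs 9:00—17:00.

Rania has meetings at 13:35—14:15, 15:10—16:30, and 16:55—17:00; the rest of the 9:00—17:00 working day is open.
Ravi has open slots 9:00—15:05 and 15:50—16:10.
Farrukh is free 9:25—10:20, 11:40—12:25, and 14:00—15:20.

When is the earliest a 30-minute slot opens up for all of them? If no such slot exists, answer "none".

Rania free within 09:00–17:00: 09:00–13:35, 14:15–15:10, 16:30–16:55.
Rania ∩ Ravi: 09:00–13:35, 14:15–15:05.
Rania ∩ Ravi ∩ Farrukh: 09:25–10:20, 11:40–12:25, 14:15–15:05.
Windows ≥ 30 min: 09:25–10:20, 11:40–12:25, 14:15–15:05.
Earliest such window starts at 09:25.

09:25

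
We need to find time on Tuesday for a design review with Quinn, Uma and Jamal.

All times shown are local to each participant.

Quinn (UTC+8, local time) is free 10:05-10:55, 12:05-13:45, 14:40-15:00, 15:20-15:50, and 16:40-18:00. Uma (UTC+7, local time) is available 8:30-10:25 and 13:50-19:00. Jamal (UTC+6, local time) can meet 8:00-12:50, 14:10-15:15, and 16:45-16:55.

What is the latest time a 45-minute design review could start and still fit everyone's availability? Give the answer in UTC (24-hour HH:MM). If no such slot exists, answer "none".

02:10

Quinn → UTC: 02:05–02:55, 04:05–05:45, 06:40–07:00, 07:20–07:50, 08:40–10:00.
Uma → UTC: 01:30–03:25, 06:50–12:00.
Jamal → UTC: 02:00–06:50, 08:10–09:15, 10:45–10:55.
Quinn ∩ Uma: 02:05–02:55, 06:50–07:00, 07:20–07:50, 08:40–10:00.
Quinn ∩ Uma ∩ Jamal: 02:05–02:55, 08:40–09:15.
Windows ≥ 45 min: 02:05–02:55.
Latest start in the last window 02:05–02:55 is 02:55 − 45 min = 02:10.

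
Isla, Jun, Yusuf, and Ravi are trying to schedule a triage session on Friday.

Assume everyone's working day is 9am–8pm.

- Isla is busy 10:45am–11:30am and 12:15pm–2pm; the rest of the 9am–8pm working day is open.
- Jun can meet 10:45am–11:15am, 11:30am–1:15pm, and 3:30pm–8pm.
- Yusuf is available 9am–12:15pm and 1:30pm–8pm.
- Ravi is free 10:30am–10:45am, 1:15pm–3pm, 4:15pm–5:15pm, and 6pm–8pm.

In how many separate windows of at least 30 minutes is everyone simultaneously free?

Isla free within 09:00–20:00: 09:00–10:45, 11:30–12:15, 14:00–20:00.
Isla ∩ Jun: 11:30–12:15, 15:30–20:00.
Isla ∩ Jun ∩ Yusuf: 11:30–12:15, 15:30–20:00.
Isla ∩ Jun ∩ Yusuf ∩ Ravi: 16:15–17:15, 18:00–20:00.
Windows ≥ 30 min: 16:15–17:15, 18:00–20:00.
That's 2 windows.

2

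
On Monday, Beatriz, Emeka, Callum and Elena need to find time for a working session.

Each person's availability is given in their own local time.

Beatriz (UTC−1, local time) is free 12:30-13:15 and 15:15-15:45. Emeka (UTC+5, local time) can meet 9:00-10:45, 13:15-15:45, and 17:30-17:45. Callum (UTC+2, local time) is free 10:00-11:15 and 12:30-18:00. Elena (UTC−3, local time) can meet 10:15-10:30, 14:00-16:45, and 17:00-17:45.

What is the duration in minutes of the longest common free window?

0 minutes

Beatriz → UTC: 13:30–14:15, 16:15–16:45.
Emeka → UTC: 04:00–05:45, 08:15–10:45, 12:30–12:45.
Callum → UTC: 08:00–09:15, 10:30–16:00.
Elena → UTC: 13:15–13:30, 17:00–19:45, 20:00–20:45.
Beatriz ∩ Emeka: (none).
Beatriz ∩ Emeka ∩ Callum: (none).
Beatriz ∩ Emeka ∩ Callum ∩ Elena: (none).
No common window.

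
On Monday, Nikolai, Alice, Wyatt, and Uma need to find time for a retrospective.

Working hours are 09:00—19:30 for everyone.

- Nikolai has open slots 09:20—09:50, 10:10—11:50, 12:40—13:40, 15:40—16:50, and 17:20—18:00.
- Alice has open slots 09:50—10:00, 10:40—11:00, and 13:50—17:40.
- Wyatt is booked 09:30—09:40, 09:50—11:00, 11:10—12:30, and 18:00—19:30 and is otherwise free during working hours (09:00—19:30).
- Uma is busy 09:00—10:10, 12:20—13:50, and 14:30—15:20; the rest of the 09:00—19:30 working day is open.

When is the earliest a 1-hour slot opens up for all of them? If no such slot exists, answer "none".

15:40

Wyatt free within 09:00–19:30: 09:00–09:30, 09:40–09:50, 11:00–11:10, 12:30–18:00.
Uma free within 09:00–19:30: 10:10–12:20, 13:50–14:30, 15:20–19:30.
Nikolai ∩ Alice: 10:40–11:00, 15:40–16:50, 17:20–17:40.
Nikolai ∩ Alice ∩ Wyatt: 15:40–16:50, 17:20–17:40.
Nikolai ∩ Alice ∩ Wyatt ∩ Uma: 15:40–16:50, 17:20–17:40.
Windows ≥ 60 min: 15:40–16:50.
Earliest such window starts at 15:40.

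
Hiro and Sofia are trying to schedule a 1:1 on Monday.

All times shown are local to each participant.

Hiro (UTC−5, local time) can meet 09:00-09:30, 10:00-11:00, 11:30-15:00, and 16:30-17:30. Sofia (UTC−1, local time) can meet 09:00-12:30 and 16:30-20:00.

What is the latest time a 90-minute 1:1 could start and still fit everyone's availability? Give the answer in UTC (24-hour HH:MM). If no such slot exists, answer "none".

18:30

Hiro → UTC: 14:00–14:30, 15:00–16:00, 16:30–20:00, 21:30–22:30.
Sofia → UTC: 10:00–13:30, 17:30–21:00.
Hiro ∩ Sofia: 17:30–20:00.
Windows ≥ 90 min: 17:30–20:00.
Latest start in the last window 17:30–20:00 is 20:00 − 90 min = 18:30.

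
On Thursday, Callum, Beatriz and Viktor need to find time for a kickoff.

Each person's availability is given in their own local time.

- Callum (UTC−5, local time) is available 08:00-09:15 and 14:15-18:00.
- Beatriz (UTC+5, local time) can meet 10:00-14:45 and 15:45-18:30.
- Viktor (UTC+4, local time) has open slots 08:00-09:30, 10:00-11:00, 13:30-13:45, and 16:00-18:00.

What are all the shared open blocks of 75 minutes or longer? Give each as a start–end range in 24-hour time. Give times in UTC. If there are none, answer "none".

Callum → UTC: 13:00–14:15, 19:15–23:00.
Beatriz → UTC: 05:00–09:45, 10:45–13:30.
Viktor → UTC: 04:00–05:30, 06:00–07:00, 09:30–09:45, 12:00–14:00.
Callum ∩ Beatriz: 13:00–13:30.
Callum ∩ Beatriz ∩ Viktor: 13:00–13:30.
Windows ≥ 75 min: (none).

none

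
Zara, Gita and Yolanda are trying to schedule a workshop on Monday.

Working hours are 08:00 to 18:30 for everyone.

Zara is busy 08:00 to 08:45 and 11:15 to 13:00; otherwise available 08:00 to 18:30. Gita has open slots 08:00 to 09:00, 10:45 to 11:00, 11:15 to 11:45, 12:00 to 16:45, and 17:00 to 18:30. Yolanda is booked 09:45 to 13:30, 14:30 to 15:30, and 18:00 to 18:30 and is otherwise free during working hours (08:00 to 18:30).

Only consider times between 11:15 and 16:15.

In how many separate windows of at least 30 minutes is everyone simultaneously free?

2

Zara free within 08:00–18:30: 08:45–11:15, 13:00–18:30.
Yolanda free within 08:00–18:30: 08:00–09:45, 13:30–14:30, 15:30–18:00.
Zara ∩ Gita: 08:45–09:00, 10:45–11:00, 13:00–16:45, 17:00–18:30.
Zara ∩ Gita ∩ Yolanda: 08:45–09:00, 13:30–14:30, 15:30–16:45, 17:00–18:00.
Restricted to 11:15–16:15: 13:30–14:30, 15:30–16:15.
Windows ≥ 30 min: 13:30–14:30, 15:30–16:15.
That's 2 windows.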